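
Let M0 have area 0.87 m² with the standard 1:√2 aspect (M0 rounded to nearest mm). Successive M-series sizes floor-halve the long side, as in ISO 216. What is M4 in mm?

196 × 277 mm

Let M0's short side be w mm. w · w√2 = 0.87 m² = 870,000 mm², so w ≈ 784.3 mm and w√2 ≈ 1109.2 mm → M0 = 784 × 1109 mm.
M1: ⌊1109/2⌋ × 784 = 554 × 784 mm
M2: ⌊784/2⌋ × 554 = 392 × 554 mm
M3: ⌊554/2⌋ × 392 = 277 × 392 mm
M4: ⌊392/2⌋ × 277 = 196 × 277 mm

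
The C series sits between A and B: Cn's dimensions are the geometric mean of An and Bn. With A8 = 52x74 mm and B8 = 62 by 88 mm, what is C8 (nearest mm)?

57 × 81 mm

Short side: √(52 · 62) = √3224 ≈ 56.8 → 57 mm
Long side: √(74 · 88) = √6512 ≈ 80.7 → 81 mm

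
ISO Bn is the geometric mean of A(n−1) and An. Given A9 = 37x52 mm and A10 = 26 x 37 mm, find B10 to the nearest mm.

31 × 44 mm

Short side: √(37 · 26) = √962 ≈ 31.0 → 31 mm
Long side: √(52 · 37) = √1924 ≈ 43.9 → 44 mm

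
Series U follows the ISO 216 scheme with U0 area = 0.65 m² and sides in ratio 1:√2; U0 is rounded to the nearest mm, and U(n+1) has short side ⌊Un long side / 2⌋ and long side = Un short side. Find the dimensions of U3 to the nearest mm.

239 × 339 mm

Let U0's short side be w mm. w · w√2 = 0.65 m² = 650,000 mm², so w ≈ 678.0 mm and w√2 ≈ 958.8 mm → U0 = 678 × 959 mm.
U1: ⌊959/2⌋ × 678 = 479 × 678 mm
U2: ⌊678/2⌋ × 479 = 339 × 479 mm
U3: ⌊479/2⌋ × 339 = 239 × 339 mm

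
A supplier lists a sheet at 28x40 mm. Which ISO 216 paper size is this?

C10 (28 × 40 mm)

Aspect ratio 40/28 ≈ 1.429 — close to the ISO √2 ≈ 1.414.
In the C-series (envelope sizes, between A and B): C10 = 28 × 40 mm.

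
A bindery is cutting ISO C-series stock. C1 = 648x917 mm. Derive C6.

114 × 162 mm

C2: ⌊917/2⌋ × 648 = 458 × 648 mm
C3: ⌊648/2⌋ × 458 = 324 × 458 mm
C4: ⌊458/2⌋ × 324 = 229 × 324 mm
C5: ⌊324/2⌋ × 229 = 162 × 229 mm
C6: ⌊229/2⌋ × 162 = 114 × 162 mm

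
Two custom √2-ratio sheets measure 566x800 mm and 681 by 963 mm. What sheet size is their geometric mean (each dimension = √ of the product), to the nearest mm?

621 × 878 mm

Short side: √(566 · 681) = √385446 ≈ 620.8 → 621 mm
Long side: √(800 · 963) = √770400 ≈ 877.7 → 878 mm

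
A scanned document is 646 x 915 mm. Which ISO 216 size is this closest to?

C1 (648 × 917 mm)

Aspect ratio 915/646 ≈ 1.416 — close to the ISO √2 ≈ 1.414.
In the C-series (envelope sizes, between A and B): C1 = 648 × 917 mm.
Off by 4 mm total — nearest standard size.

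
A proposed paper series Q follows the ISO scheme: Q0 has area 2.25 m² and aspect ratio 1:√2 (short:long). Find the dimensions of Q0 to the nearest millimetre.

1261 × 1784 mm

Let the short side be w mm. Then w · w√2 = 2.25 m² = 2,250,000 mm².
w² = 2,250,000/√2, so w ≈ 1261.3 mm; long side = w√2 ≈ 1783.8 mm.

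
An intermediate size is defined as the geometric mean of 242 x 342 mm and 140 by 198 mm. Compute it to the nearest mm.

Short side: √(242 · 140) = √33880 ≈ 184.1 → 184 mm
Long side: √(342 · 198) = √67716 ≈ 260.2 → 260 mm

184 × 260 mm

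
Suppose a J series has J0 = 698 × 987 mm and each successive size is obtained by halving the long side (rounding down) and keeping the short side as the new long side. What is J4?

174 × 246 mm

J1: ⌊987/2⌋ × 698 = 493 × 698 mm
J2: ⌊698/2⌋ × 493 = 349 × 493 mm
J3: ⌊493/2⌋ × 349 = 246 × 349 mm
J4: ⌊349/2⌋ × 246 = 174 × 246 mm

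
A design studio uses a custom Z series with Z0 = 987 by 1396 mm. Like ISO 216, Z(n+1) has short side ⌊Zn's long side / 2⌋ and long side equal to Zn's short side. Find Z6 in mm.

123 × 174 mm

Z1 = 698 × 987 mm (from Z0 by 1 halving).
Z2: ⌊987/2⌋ × 698 = 493 × 698 mm
Z3: ⌊698/2⌋ × 493 = 349 × 493 mm
Z4: ⌊493/2⌋ × 349 = 246 × 349 mm
Z5: ⌊349/2⌋ × 246 = 174 × 246 mm
Z6: ⌊246/2⌋ × 174 = 123 × 174 mm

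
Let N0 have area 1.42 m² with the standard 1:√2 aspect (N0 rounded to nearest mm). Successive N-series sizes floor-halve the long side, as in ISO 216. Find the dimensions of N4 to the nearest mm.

250 × 354 mm

Let N0's short side be w mm. w · w√2 = 1.42 m² = 1,420,000 mm², so w ≈ 1002.0 mm and w√2 ≈ 1417.1 mm → N0 = 1002 × 1417 mm.
N1: ⌊1417/2⌋ × 1002 = 708 × 1002 mm
N2: ⌊1002/2⌋ × 708 = 501 × 708 mm
N3: ⌊708/2⌋ × 501 = 354 × 501 mm
N4: ⌊501/2⌋ × 354 = 250 × 354 mm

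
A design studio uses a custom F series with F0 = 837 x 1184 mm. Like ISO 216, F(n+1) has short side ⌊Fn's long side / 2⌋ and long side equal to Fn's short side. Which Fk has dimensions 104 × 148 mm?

F6

F0: 837 × 1184 mm
F1: 592 × 837 mm
F2: 418 × 592 mm
F3: 296 × 418 mm
F4: 209 × 296 mm
F5: 148 × 209 mm
F6: 104 × 148 mm
F7: 74 × 104 mm
→ matches F6.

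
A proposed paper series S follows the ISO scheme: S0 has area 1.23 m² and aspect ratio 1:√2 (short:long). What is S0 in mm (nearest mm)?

933 × 1319 mm

Let the short side be w mm. Then w · w√2 = 1.23 m² = 1,230,000 mm².
w² = 1,230,000/√2, so w ≈ 932.6 mm; long side = w√2 ≈ 1318.9 mm.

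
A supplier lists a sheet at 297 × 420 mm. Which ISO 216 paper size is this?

A3 (297 × 420 mm)

Aspect ratio 420/297 ≈ 1.414 — close to the ISO √2 ≈ 1.414.
In the A-series (A0 area = 1 m²): A3 = 297 × 420 mm.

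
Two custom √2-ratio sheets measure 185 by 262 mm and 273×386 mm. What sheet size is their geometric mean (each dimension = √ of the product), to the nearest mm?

225 × 318 mm

Short side: √(185 · 273) = √50505 ≈ 224.7 → 225 mm
Long side: √(262 · 386) = √101132 ≈ 318.0 → 318 mm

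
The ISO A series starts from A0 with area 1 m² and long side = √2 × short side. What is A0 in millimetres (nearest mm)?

841 × 1189 mm

Let the short side be w mm. Then the long side is w√2 and w · w√2 = 10⁶ mm².
w² = 10⁶/√2, so w = 1000 / 2^(1/4) ≈ 840.9 mm; long side = 1000 · 2^(1/4) ≈ 1189.2 mm.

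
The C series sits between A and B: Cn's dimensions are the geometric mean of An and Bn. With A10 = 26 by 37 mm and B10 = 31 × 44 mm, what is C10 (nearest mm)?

Short side: √(26 · 31) = √806 ≈ 28.4 → 28 mm
Long side: √(37 · 44) = √1628 ≈ 40.3 → 40 mm

28 × 40 mm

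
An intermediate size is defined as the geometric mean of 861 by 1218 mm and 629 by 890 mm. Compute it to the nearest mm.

Short side: √(861 · 629) = √541569 ≈ 735.9 → 736 mm
Long side: √(1218 · 890) = √1084020 ≈ 1041.2 → 1041 mm

736 × 1041 mm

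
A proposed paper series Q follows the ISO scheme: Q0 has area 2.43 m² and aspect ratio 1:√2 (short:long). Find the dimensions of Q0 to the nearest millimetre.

Let the short side be w mm. Then w · w√2 = 2.43 m² = 2,430,000 mm².
w² = 2,430,000/√2, so w ≈ 1310.8 mm; long side = w√2 ≈ 1853.8 mm.

1311 × 1854 mm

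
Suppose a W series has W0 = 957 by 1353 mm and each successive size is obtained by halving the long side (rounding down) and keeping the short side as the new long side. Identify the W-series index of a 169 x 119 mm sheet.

W6

W0: 957 × 1353 mm
W1: 676 × 957 mm
W2: 478 × 676 mm
W3: 338 × 478 mm
W4: 239 × 338 mm
W5: 169 × 239 mm
W6: 119 × 169 mm
W7: 84 × 119 mm
→ matches W6.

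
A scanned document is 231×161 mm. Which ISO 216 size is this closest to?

Aspect ratio 231/161 ≈ 1.435 (ISO target is √2 ≈ 1.414).
In the C-series (envelope sizes, between A and B): C5 = 162 × 229 mm.
Off by 3 mm total — nearest standard size.

C5 (162 × 229 mm)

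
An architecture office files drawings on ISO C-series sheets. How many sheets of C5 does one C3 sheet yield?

4

C3 = 324 × 458 mm; C5 = 162 × 229 mm.
Each halving step doubles the count; 2 steps from C3 to C5.
2^2 = 4.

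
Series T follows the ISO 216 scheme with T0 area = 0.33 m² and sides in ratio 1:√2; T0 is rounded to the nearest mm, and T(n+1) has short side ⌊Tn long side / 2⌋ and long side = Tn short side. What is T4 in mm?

120 × 170 mm

Let T0's short side be w mm. w · w√2 = 0.33 m² = 330,000 mm², so w ≈ 483.1 mm and w√2 ≈ 683.1 mm → T0 = 483 × 683 mm.
T1: ⌊683/2⌋ × 483 = 341 × 483 mm
T2: ⌊483/2⌋ × 341 = 241 × 341 mm
T3: ⌊341/2⌋ × 241 = 170 × 241 mm
T4: ⌊241/2⌋ × 170 = 120 × 170 mm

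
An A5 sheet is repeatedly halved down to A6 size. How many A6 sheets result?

Each ISO step halves the sheet: 1 × A5 → 2 × A6
From A5 to A6 is 1 halving step: 2^1 = 2.

2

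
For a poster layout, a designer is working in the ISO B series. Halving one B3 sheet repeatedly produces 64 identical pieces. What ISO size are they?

B9

64 = 2^6, so 6 halving steps.
B3 → B4 → … → B9 after 6 steps.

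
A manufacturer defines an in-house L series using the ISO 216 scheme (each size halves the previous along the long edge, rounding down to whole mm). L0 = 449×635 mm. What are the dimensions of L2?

224 × 317 mm

L1: ⌊635/2⌋ × 449 = 317 × 449 mm
L2: ⌊449/2⌋ × 317 = 224 × 317 mm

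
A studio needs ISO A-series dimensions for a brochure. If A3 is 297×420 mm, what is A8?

52 × 74 mm

A4: ⌊420/2⌋ × 297 = 210 × 297 mm
A5: ⌊297/2⌋ × 210 = 148 × 210 mm
A6: ⌊210/2⌋ × 148 = 105 × 148 mm
A7: ⌊148/2⌋ × 105 = 74 × 105 mm
A8: ⌊105/2⌋ × 74 = 52 × 74 mm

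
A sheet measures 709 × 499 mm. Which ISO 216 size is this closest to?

Aspect ratio 709/499 ≈ 1.421 — close to the ISO √2 ≈ 1.414.
In the B-series (B0 = 1000 × 1414 mm): B2 = 500 × 707 mm.
Off by 3 mm total — nearest standard size.

B2 (500 × 707 mm)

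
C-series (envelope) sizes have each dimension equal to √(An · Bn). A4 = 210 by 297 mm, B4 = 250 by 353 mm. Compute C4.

Short side: √(210 · 250) = √52500 ≈ 229.1 → 229 mm
Long side: √(297 · 353) = √104841 ≈ 323.8 → 324 mm

229 × 324 mm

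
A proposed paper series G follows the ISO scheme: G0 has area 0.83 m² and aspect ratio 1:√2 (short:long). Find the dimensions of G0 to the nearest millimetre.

Let the short side be w mm. Then w · w√2 = 0.83 m² = 830,000 mm².
w² = 830,000/√2, so w ≈ 766.1 mm; long side = w√2 ≈ 1083.4 mm.

766 × 1083 mm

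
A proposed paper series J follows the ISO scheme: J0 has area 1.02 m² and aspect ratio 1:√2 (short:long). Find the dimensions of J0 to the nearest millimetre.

849 × 1201 mm

Let the short side be w mm. Then w · w√2 = 1.02 m² = 1,020,000 mm².
w² = 1,020,000/√2, so w ≈ 849.3 mm; long side = w√2 ≈ 1201.0 mm.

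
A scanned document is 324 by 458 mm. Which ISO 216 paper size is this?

C3 (324 × 458 mm)

Aspect ratio 458/324 ≈ 1.414 — close to the ISO √2 ≈ 1.414.
In the C-series (envelope sizes, between A and B): C3 = 324 × 458 mm.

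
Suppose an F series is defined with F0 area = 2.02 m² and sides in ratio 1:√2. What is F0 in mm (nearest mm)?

Let the short side be w mm. Then w · w√2 = 2.02 m² = 2,020,000 mm².
w² = 2,020,000/√2, so w ≈ 1195.1 mm; long side = w√2 ≈ 1690.2 mm.

1195 × 1690 mm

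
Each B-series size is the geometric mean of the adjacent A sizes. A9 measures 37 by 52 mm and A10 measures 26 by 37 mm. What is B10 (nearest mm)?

Short side: √(37 · 26) = √962 ≈ 31.0 → 31 mm
Long side: √(52 · 37) = √1924 ≈ 43.9 → 44 mm

31 × 44 mm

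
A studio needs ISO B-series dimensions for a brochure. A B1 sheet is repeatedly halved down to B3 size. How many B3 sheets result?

B1 = 707 × 1000 mm; B3 = 353 × 500 mm.
Each halving step doubles the count; 2 steps from B1 to B3.
2^2 = 4.

4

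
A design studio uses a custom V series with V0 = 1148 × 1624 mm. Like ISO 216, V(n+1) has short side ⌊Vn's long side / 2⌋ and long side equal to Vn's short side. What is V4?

V1: ⌊1624/2⌋ × 1148 = 812 × 1148 mm
V2: ⌊1148/2⌋ × 812 = 574 × 812 mm
V3: ⌊812/2⌋ × 574 = 406 × 574 mm
V4: ⌊574/2⌋ × 406 = 287 × 406 mm

287 × 406 mm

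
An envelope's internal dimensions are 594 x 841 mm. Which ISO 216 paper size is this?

A1 (594 × 841 mm)

Aspect ratio 841/594 ≈ 1.416 — close to the ISO √2 ≈ 1.414.
In the A-series (A0 area = 1 m²): A1 = 594 × 841 mm.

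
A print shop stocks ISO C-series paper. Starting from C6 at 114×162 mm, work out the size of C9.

C7: ⌊162/2⌋ × 114 = 81 × 114 mm
C8: ⌊114/2⌋ × 81 = 57 × 81 mm
C9: ⌊81/2⌋ × 57 = 40 × 57 mm

40 × 57 mm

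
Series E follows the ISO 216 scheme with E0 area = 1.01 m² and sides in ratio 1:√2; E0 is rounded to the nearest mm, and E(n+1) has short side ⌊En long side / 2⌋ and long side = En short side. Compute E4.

Let E0's short side be w mm. w · w√2 = 1.01 m² = 1,010,000 mm², so w ≈ 845.1 mm and w√2 ≈ 1195.1 mm → E0 = 845 × 1195 mm.
E1: ⌊1195/2⌋ × 845 = 597 × 845 mm
E2: ⌊845/2⌋ × 597 = 422 × 597 mm
E3: ⌊597/2⌋ × 422 = 298 × 422 mm
E4: ⌊422/2⌋ × 298 = 211 × 298 mm

211 × 298 mm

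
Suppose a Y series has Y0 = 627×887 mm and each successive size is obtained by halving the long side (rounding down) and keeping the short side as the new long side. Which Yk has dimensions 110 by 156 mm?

Y0: 627 × 887 mm
Y1: 443 × 627 mm
Y2: 313 × 443 mm
Y3: 221 × 313 mm
Y4: 156 × 221 mm
Y5: 110 × 156 mm
Y6: 78 × 110 mm
→ matches Y5.

Y5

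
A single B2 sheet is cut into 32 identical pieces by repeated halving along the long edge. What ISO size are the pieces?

B7

32 = 2^5, so 5 halving steps.
B2 → B3 → … → B7 after 5 steps.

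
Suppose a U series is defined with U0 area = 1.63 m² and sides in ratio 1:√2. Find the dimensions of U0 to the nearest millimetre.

Let the short side be w mm. Then w · w√2 = 1.63 m² = 1,630,000 mm².
w² = 1,630,000/√2, so w ≈ 1073.6 mm; long side = w√2 ≈ 1518.3 mm.

1074 × 1518 mm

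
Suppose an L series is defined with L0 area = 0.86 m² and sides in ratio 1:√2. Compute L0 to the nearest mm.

Let the short side be w mm. Then w · w√2 = 0.86 m² = 860,000 mm².
w² = 860,000/√2, so w ≈ 779.8 mm; long side = w√2 ≈ 1102.8 mm.

780 × 1103 mm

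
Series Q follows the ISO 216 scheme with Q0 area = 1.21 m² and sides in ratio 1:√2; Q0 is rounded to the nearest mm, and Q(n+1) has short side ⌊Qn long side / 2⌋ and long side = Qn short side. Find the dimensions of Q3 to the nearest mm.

Let Q0's short side be w mm. w · w√2 = 1.21 m² = 1,210,000 mm², so w ≈ 925.0 mm and w√2 ≈ 1308.1 mm → Q0 = 925 × 1308 mm.
Q1: ⌊1308/2⌋ × 925 = 654 × 925 mm
Q2: ⌊925/2⌋ × 654 = 462 × 654 mm
Q3: ⌊654/2⌋ × 462 = 327 × 462 mm

327 × 462 mm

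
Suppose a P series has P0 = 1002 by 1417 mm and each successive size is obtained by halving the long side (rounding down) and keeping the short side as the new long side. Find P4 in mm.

250 × 354 mm

P1: ⌊1417/2⌋ × 1002 = 708 × 1002 mm
P2: ⌊1002/2⌋ × 708 = 501 × 708 mm
P3: ⌊708/2⌋ × 501 = 354 × 501 mm
P4: ⌊501/2⌋ × 354 = 250 × 354 mm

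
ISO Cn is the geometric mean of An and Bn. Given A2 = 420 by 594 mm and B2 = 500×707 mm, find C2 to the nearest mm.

Short side: √(420 · 500) = √210000 ≈ 458.3 → 458 mm
Long side: √(594 · 707) = √419958 ≈ 648.0 → 648 mm

458 × 648 mm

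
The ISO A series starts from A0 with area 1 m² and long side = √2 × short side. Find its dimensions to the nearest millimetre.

Let the short side be w mm. Then the long side is w√2 and w · w√2 = 10⁶ mm².
w² = 10⁶/√2, so w = 1000 / 2^(1/4) ≈ 840.9 mm; long side = 1000 · 2^(1/4) ≈ 1189.2 mm.

841 × 1189 mm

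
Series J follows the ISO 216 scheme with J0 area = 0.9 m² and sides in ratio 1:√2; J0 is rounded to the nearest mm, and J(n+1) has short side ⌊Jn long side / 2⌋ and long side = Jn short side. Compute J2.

399 × 564 mm

Let J0's short side be w mm. w · w√2 = 0.9 m² = 900,000 mm², so w ≈ 797.7 mm and w√2 ≈ 1128.2 mm → J0 = 798 × 1128 mm.
J1: ⌊1128/2⌋ × 798 = 564 × 798 mm
J2: ⌊798/2⌋ × 564 = 399 × 564 mm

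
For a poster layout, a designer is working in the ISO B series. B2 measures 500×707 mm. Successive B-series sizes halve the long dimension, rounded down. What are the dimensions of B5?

176 × 250 mm

B3: ⌊707/2⌋ × 500 = 353 × 500 mm
B4: ⌊500/2⌋ × 353 = 250 × 353 mm
B5: ⌊353/2⌋ × 250 = 176 × 250 mm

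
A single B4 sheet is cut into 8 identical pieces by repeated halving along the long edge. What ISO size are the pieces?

8 = 2^3, so 3 halving steps.
B4 → B5 → … → B7 after 3 steps.

B7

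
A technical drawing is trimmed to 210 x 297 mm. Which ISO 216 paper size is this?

A4 (210 × 297 mm)

Aspect ratio 297/210 ≈ 1.414 — close to the ISO √2 ≈ 1.414.
In the A-series (A0 area = 1 m²): A4 = 210 × 297 mm.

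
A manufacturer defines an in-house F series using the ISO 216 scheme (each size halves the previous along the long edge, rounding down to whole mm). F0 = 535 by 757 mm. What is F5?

F1: ⌊757/2⌋ × 535 = 378 × 535 mm
F2: ⌊535/2⌋ × 378 = 267 × 378 mm
F3: ⌊378/2⌋ × 267 = 189 × 267 mm
F4: ⌊267/2⌋ × 189 = 133 × 189 mm
F5: ⌊189/2⌋ × 133 = 94 × 133 mm

94 × 133 mm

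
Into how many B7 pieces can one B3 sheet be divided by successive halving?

B3 = 353 × 500 mm; B7 = 88 × 125 mm.
Each halving step doubles the count; 4 steps from B3 to B7.
2^4 = 16.

16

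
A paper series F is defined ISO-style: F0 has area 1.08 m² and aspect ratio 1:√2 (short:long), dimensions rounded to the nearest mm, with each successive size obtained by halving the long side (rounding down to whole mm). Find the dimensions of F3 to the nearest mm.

Let F0's short side be w mm. w · w√2 = 1.08 m² = 1,080,000 mm², so w ≈ 873.9 mm and w√2 ≈ 1235.9 mm → F0 = 874 × 1236 mm.
F1: ⌊1236/2⌋ × 874 = 618 × 874 mm
F2: ⌊874/2⌋ × 618 = 437 × 618 mm
F3: ⌊618/2⌋ × 437 = 309 × 437 mm

309 × 437 mm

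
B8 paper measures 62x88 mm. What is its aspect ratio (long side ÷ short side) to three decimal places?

88 / 62 = 1.419
ISO 216 targets √2 ≈ 1.414; the +0.005 deviation is from mm rounding.

1.419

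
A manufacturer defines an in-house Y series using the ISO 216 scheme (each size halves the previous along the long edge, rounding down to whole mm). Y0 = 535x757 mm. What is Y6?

Y1: ⌊757/2⌋ × 535 = 378 × 535 mm
Y2: ⌊535/2⌋ × 378 = 267 × 378 mm
Y3: ⌊378/2⌋ × 267 = 189 × 267 mm
Y4: ⌊267/2⌋ × 189 = 133 × 189 mm
Y5: ⌊189/2⌋ × 133 = 94 × 133 mm
Y6: ⌊133/2⌋ × 94 = 66 × 94 mm

66 × 94 mm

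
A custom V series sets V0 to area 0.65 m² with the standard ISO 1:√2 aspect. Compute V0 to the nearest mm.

678 × 959 mm

Let the short side be w mm. Then w · w√2 = 0.65 m² = 650,000 mm².
w² = 650,000/√2, so w ≈ 678.0 mm; long side = w√2 ≈ 958.8 mm.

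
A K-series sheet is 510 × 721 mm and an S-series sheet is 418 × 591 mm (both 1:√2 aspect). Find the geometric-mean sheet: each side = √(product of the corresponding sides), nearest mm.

462 × 653 mm

Short side: √(510 · 418) = √213180 ≈ 461.7 → 462 mm
Long side: √(721 · 591) = √426111 ≈ 652.8 → 653 mm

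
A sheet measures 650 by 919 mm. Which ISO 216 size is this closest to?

C1 (648 × 917 mm)

Aspect ratio 919/650 ≈ 1.414 — close to the ISO √2 ≈ 1.414.
In the C-series (envelope sizes, between A and B): C1 = 648 × 917 mm.
Off by 4 mm total — nearest standard size.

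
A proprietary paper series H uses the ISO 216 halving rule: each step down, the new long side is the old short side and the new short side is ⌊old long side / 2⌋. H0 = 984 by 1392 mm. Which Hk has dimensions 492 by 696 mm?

H0: 984 × 1392 mm
H1: 696 × 984 mm
H2: 492 × 696 mm
H3: 348 × 492 mm
→ matches H2.

H2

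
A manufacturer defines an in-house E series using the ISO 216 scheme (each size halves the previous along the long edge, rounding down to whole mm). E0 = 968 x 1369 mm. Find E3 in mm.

E1: ⌊1369/2⌋ × 968 = 684 × 968 mm
E2: ⌊968/2⌋ × 684 = 484 × 684 mm
E3: ⌊684/2⌋ × 484 = 342 × 484 mm

342 × 484 mm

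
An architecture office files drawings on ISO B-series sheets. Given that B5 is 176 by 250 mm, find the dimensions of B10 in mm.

B6: ⌊250/2⌋ × 176 = 125 × 176 mm
B7: ⌊176/2⌋ × 125 = 88 × 125 mm
B8: ⌊125/2⌋ × 88 = 62 × 88 mm
B9: ⌊88/2⌋ × 62 = 44 × 62 mm
B10: ⌊62/2⌋ × 44 = 31 × 44 mm

31 × 44 mm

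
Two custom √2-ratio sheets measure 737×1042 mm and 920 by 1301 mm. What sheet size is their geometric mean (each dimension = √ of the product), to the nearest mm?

823 × 1164 mm

Short side: √(737 · 920) = √678040 ≈ 823.4 → 823 mm
Long side: √(1042 · 1301) = √1355642 ≈ 1164.3 → 1164 mm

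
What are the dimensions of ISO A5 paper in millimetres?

148 × 210 mm

A0 = 841 × 1189 mm (A0 has area 1 m², aspect 1:√2).
A1: ⌊1189/2⌋ × 841 = 594 × 841 mm
A2: ⌊841/2⌋ × 594 = 420 × 594 mm
A3: ⌊594/2⌋ × 420 = 297 × 420 mm
A4: ⌊420/2⌋ × 297 = 210 × 297 mm
A5: ⌊297/2⌋ × 210 = 148 × 210 mm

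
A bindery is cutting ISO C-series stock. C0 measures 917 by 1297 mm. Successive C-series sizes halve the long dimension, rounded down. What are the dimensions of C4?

229 × 324 mm

C1: ⌊1297/2⌋ × 917 = 648 × 917 mm
C2: ⌊917/2⌋ × 648 = 458 × 648 mm
C3: ⌊648/2⌋ × 458 = 324 × 458 mm
C4: ⌊458/2⌋ × 324 = 229 × 324 mm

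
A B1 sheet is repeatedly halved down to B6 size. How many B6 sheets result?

Each ISO step halves the sheet: 1 × B1 → 2 × B2 → 4 × B3 → 8 × B4 → …
From B1 to B6 is 5 halving steps: 2^5 = 32.

32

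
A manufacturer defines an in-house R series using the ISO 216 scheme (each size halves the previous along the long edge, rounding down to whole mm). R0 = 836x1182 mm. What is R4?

R1: ⌊1182/2⌋ × 836 = 591 × 836 mm
R2: ⌊836/2⌋ × 591 = 418 × 591 mm
R3: ⌊591/2⌋ × 418 = 295 × 418 mm
R4: ⌊418/2⌋ × 295 = 209 × 295 mm

209 × 295 mm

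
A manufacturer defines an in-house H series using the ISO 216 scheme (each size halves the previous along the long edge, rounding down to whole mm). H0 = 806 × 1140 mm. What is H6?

H1: ⌊1140/2⌋ × 806 = 570 × 806 mm
H2: ⌊806/2⌋ × 570 = 403 × 570 mm
H3: ⌊570/2⌋ × 403 = 285 × 403 mm
H4: ⌊403/2⌋ × 285 = 201 × 285 mm
H5: ⌊285/2⌋ × 201 = 142 × 201 mm
H6: ⌊201/2⌋ × 142 = 100 × 142 mm

100 × 142 mm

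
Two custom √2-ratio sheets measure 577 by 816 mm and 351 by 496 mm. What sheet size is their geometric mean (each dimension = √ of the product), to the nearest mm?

Short side: √(577 · 351) = √202527 ≈ 450.0 → 450 mm
Long side: √(816 · 496) = √404736 ≈ 636.2 → 636 mm

450 × 636 mm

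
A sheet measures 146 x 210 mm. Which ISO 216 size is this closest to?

Aspect ratio 210/146 ≈ 1.438 (ISO target is √2 ≈ 1.414).
In the A-series (A0 area = 1 m²): A5 = 148 × 210 mm.
Off by 2 mm total — nearest standard size.

A5 (148 × 210 mm)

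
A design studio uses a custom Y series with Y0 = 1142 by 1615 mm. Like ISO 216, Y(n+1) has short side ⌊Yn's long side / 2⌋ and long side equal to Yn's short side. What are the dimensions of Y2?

571 × 807 mm

Y1: ⌊1615/2⌋ × 1142 = 807 × 1142 mm
Y2: ⌊1142/2⌋ × 807 = 571 × 807 mm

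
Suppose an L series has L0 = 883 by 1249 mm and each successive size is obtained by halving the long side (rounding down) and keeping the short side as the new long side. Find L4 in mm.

220 × 312 mm

L1: ⌊1249/2⌋ × 883 = 624 × 883 mm
L2: ⌊883/2⌋ × 624 = 441 × 624 mm
L3: ⌊624/2⌋ × 441 = 312 × 441 mm
L4: ⌊441/2⌋ × 312 = 220 × 312 mm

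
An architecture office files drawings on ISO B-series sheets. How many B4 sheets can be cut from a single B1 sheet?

Each ISO step halves the sheet: 1 × B1 → 2 × B2 → 4 × B3 → 8 × B4
From B1 to B4 is 3 halving steps: 2^3 = 8.

8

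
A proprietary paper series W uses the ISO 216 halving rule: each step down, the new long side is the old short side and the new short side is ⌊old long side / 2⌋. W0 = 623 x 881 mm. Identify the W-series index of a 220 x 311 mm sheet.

W3

W0: 623 × 881 mm
W1: 440 × 623 mm
W2: 311 × 440 mm
W3: 220 × 311 mm
W4: 155 × 220 mm
→ matches W3.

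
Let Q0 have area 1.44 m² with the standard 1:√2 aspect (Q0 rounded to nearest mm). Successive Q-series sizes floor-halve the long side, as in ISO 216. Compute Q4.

252 × 356 mm

Let Q0's short side be w mm. w · w√2 = 1.44 m² = 1,440,000 mm², so w ≈ 1009.1 mm and w√2 ≈ 1427.0 mm → Q0 = 1009 × 1427 mm.
Q1: ⌊1427/2⌋ × 1009 = 713 × 1009 mm
Q2: ⌊1009/2⌋ × 713 = 504 × 713 mm
Q3: ⌊713/2⌋ × 504 = 356 × 504 mm
Q4: ⌊504/2⌋ × 356 = 252 × 356 mm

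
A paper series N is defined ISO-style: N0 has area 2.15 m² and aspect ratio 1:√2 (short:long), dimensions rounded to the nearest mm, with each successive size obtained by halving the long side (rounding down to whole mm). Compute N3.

436 × 616 mm

Let N0's short side be w mm. w · w√2 = 2.15 m² = 2,150,000 mm², so w ≈ 1233.0 mm and w√2 ≈ 1743.7 mm → N0 = 1233 × 1744 mm.
N1: ⌊1744/2⌋ × 1233 = 872 × 1233 mm
N2: ⌊1233/2⌋ × 872 = 616 × 872 mm
N3: ⌊872/2⌋ × 616 = 436 × 616 mm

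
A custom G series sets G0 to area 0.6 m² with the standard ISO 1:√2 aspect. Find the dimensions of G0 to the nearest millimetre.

651 × 921 mm

Let the short side be w mm. Then w · w√2 = 0.6 m² = 600,000 mm².
w² = 600,000/√2, so w ≈ 651.4 mm; long side = w√2 ≈ 921.2 mm.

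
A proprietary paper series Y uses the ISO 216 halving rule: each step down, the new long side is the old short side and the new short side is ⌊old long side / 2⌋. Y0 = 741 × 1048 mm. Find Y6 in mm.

Y1: ⌊1048/2⌋ × 741 = 524 × 741 mm
Y2: ⌊741/2⌋ × 524 = 370 × 524 mm
Y3: ⌊524/2⌋ × 370 = 262 × 370 mm
Y4: ⌊370/2⌋ × 262 = 185 × 262 mm
Y5: ⌊262/2⌋ × 185 = 131 × 185 mm
Y6: ⌊185/2⌋ × 131 = 92 × 131 mm

92 × 131 mm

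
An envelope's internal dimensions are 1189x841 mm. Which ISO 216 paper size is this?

Aspect ratio 1189/841 ≈ 1.414 — close to the ISO √2 ≈ 1.414.
In the A-series (A0 area = 1 m²): A0 = 841 × 1189 mm.

A0 (841 × 1189 mm)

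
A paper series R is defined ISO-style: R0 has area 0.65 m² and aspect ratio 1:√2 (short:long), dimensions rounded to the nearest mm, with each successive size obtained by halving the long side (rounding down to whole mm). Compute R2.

339 × 479 mm

Let R0's short side be w mm. w · w√2 = 0.65 m² = 650,000 mm², so w ≈ 678.0 mm and w√2 ≈ 958.8 mm → R0 = 678 × 959 mm.
R1: ⌊959/2⌋ × 678 = 479 × 678 mm
R2: ⌊678/2⌋ × 479 = 339 × 479 mm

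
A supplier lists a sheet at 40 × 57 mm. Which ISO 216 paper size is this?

C9 (40 × 57 mm)

Aspect ratio 57/40 ≈ 1.425 — close to the ISO √2 ≈ 1.414.
In the C-series (envelope sizes, between A and B): C9 = 40 × 57 mm.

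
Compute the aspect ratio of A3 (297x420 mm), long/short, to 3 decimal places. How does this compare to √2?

1.414

420 / 297 = 1.414
Matches √2 ≈ 1.414 — the ISO 216 defining ratio.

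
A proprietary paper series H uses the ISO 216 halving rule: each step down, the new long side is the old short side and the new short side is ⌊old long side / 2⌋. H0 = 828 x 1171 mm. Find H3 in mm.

292 × 414 mm

H1: ⌊1171/2⌋ × 828 = 585 × 828 mm
H2: ⌊828/2⌋ × 585 = 414 × 585 mm
H3: ⌊585/2⌋ × 414 = 292 × 414 mm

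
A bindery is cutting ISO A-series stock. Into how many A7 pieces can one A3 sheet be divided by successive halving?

16

A3 = 297 × 420 mm; A7 = 74 × 105 mm.
Each halving step doubles the count; 4 steps from A3 to A7.
2^4 = 16.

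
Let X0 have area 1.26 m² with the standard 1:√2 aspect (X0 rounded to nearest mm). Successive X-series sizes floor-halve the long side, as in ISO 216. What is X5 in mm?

166 × 236 mm

Let X0's short side be w mm. w · w√2 = 1.26 m² = 1,260,000 mm², so w ≈ 943.9 mm and w√2 ≈ 1334.9 mm → X0 = 944 × 1335 mm.
X1: ⌊1335/2⌋ × 944 = 667 × 944 mm
X2: ⌊944/2⌋ × 667 = 472 × 667 mm
X3: ⌊667/2⌋ × 472 = 333 × 472 mm
X4: ⌊472/2⌋ × 333 = 236 × 333 mm
X5: ⌊333/2⌋ × 236 = 166 × 236 mm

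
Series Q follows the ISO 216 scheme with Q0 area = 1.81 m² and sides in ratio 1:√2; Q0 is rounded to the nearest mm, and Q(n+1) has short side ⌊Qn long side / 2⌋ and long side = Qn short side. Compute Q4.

282 × 400 mm

Let Q0's short side be w mm. w · w√2 = 1.81 m² = 1,810,000 mm², so w ≈ 1131.3 mm and w√2 ≈ 1599.9 mm → Q0 = 1131 × 1600 mm.
Q1: ⌊1600/2⌋ × 1131 = 800 × 1131 mm
Q2: ⌊1131/2⌋ × 800 = 565 × 800 mm
Q3: ⌊800/2⌋ × 565 = 400 × 565 mm
Q4: ⌊565/2⌋ × 400 = 282 × 400 mm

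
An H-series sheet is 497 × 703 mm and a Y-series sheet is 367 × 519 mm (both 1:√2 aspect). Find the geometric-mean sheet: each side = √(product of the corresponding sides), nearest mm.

Short side: √(497 · 367) = √182399 ≈ 427.1 → 427 mm
Long side: √(703 · 519) = √364857 ≈ 604.0 → 604 mm

427 × 604 mm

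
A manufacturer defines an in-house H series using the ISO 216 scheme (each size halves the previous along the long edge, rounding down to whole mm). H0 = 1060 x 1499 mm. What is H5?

187 × 265 mm

H1: ⌊1499/2⌋ × 1060 = 749 × 1060 mm
H2: ⌊1060/2⌋ × 749 = 530 × 749 mm
H3: ⌊749/2⌋ × 530 = 374 × 530 mm
H4: ⌊530/2⌋ × 374 = 265 × 374 mm
H5: ⌊374/2⌋ × 265 = 187 × 265 mm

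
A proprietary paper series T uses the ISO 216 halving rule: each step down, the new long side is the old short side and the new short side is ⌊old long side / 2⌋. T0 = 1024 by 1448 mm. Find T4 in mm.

256 × 362 mm

T1: ⌊1448/2⌋ × 1024 = 724 × 1024 mm
T2: ⌊1024/2⌋ × 724 = 512 × 724 mm
T3: ⌊724/2⌋ × 512 = 362 × 512 mm
T4: ⌊512/2⌋ × 362 = 256 × 362 mm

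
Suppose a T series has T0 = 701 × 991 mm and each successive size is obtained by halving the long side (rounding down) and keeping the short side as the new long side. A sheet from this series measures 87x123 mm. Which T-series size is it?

T0: 701 × 991 mm
T1: 495 × 701 mm
T2: 350 × 495 mm
T3: 247 × 350 mm
T4: 175 × 247 mm
T5: 123 × 175 mm
T6: 87 × 123 mm
T7: 61 × 87 mm
→ matches T6.

T6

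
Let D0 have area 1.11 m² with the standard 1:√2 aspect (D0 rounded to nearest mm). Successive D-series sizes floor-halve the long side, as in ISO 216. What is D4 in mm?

Let D0's short side be w mm. w · w√2 = 1.11 m² = 1,110,000 mm², so w ≈ 885.9 mm and w√2 ≈ 1252.9 mm → D0 = 886 × 1253 mm.
D1: ⌊1253/2⌋ × 886 = 626 × 886 mm
D2: ⌊886/2⌋ × 626 = 443 × 626 mm
D3: ⌊626/2⌋ × 443 = 313 × 443 mm
D4: ⌊443/2⌋ × 313 = 221 × 313 mm

221 × 313 mm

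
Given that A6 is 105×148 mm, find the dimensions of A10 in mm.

A7: ⌊148/2⌋ × 105 = 74 × 105 mm
A8: ⌊105/2⌋ × 74 = 52 × 74 mm
A9: ⌊74/2⌋ × 52 = 37 × 52 mm
A10: ⌊52/2⌋ × 37 = 26 × 37 mm

26 × 37 mm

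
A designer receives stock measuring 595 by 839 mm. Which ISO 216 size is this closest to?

Aspect ratio 839/595 ≈ 1.410 — close to the ISO √2 ≈ 1.414.
In the A-series (A0 area = 1 m²): A1 = 594 × 841 mm.
Off by 3 mm total — nearest standard size.

A1 (594 × 841 mm)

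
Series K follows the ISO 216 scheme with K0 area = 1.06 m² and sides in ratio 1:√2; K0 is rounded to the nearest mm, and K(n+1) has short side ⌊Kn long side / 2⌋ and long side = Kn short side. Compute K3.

306 × 433 mm

Let K0's short side be w mm. w · w√2 = 1.06 m² = 1,060,000 mm², so w ≈ 865.8 mm and w√2 ≈ 1224.4 mm → K0 = 866 × 1224 mm.
K1: ⌊1224/2⌋ × 866 = 612 × 866 mm
K2: ⌊866/2⌋ × 612 = 433 × 612 mm
K3: ⌊612/2⌋ × 433 = 306 × 433 mm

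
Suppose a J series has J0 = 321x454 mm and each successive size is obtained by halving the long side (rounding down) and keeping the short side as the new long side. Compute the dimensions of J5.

56 × 80 mm

J1: ⌊454/2⌋ × 321 = 227 × 321 mm
J2: ⌊321/2⌋ × 227 = 160 × 227 mm
J3: ⌊227/2⌋ × 160 = 113 × 160 mm
J4: ⌊160/2⌋ × 113 = 80 × 113 mm
J5: ⌊113/2⌋ × 80 = 56 × 80 mm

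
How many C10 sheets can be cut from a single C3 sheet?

128

C3 = 324 × 458 mm; C10 = 28 × 40 mm.
Each halving step doubles the count; 7 steps from C3 to C10.
2^7 = 128.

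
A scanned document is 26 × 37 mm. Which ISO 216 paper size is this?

Aspect ratio 37/26 ≈ 1.423 — close to the ISO √2 ≈ 1.414.
In the A-series (A0 area = 1 m²): A10 = 26 × 37 mm.

A10 (26 × 37 mm)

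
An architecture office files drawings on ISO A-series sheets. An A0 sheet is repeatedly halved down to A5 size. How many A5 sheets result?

A0 = 841 × 1189 mm; A5 = 148 × 210 mm.
Each halving step doubles the count; 5 steps from A0 to A5.
2^5 = 32.

32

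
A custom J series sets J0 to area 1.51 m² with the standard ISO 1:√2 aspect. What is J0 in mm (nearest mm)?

Let the short side be w mm. Then w · w√2 = 1.51 m² = 1,510,000 mm².
w² = 1,510,000/√2, so w ≈ 1033.3 mm; long side = w√2 ≈ 1461.3 mm.

1033 × 1461 mm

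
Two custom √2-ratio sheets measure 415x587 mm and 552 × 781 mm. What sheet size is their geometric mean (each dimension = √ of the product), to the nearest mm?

Short side: √(415 · 552) = √229080 ≈ 478.6 → 479 mm
Long side: √(587 · 781) = √458447 ≈ 677.1 → 677 mm

479 × 677 mm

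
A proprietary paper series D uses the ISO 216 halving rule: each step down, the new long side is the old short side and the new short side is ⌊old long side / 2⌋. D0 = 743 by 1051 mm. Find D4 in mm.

185 × 262 mm

D1: ⌊1051/2⌋ × 743 = 525 × 743 mm
D2: ⌊743/2⌋ × 525 = 371 × 525 mm
D3: ⌊525/2⌋ × 371 = 262 × 371 mm
D4: ⌊371/2⌋ × 262 = 185 × 262 mm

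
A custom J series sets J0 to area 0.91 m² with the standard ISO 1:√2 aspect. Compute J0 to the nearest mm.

802 × 1134 mm

Let the short side be w mm. Then w · w√2 = 0.91 m² = 910,000 mm².
w² = 910,000/√2, so w ≈ 802.2 mm; long side = w√2 ≈ 1134.4 mm.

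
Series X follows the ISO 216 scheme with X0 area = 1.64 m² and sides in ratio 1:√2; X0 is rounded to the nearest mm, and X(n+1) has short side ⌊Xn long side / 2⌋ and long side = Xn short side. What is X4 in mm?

269 × 380 mm

Let X0's short side be w mm. w · w√2 = 1.64 m² = 1,640,000 mm², so w ≈ 1076.9 mm and w√2 ≈ 1522.9 mm → X0 = 1077 × 1523 mm.
X1: ⌊1523/2⌋ × 1077 = 761 × 1077 mm
X2: ⌊1077/2⌋ × 761 = 538 × 761 mm
X3: ⌊761/2⌋ × 538 = 380 × 538 mm
X4: ⌊538/2⌋ × 380 = 269 × 380 mm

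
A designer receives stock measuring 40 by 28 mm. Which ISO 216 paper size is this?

C10 (28 × 40 mm)

Aspect ratio 40/28 ≈ 1.429 — close to the ISO √2 ≈ 1.414.
In the C-series (envelope sizes, between A and B): C10 = 28 × 40 mm.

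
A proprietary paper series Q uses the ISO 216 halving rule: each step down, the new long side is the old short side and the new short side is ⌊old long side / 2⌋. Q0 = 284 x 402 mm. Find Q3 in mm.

Q1: ⌊402/2⌋ × 284 = 201 × 284 mm
Q2: ⌊284/2⌋ × 201 = 142 × 201 mm
Q3: ⌊201/2⌋ × 142 = 100 × 142 mm

100 × 142 mm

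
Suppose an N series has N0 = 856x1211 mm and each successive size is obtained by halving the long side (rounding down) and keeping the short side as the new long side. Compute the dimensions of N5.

N1: ⌊1211/2⌋ × 856 = 605 × 856 mm
N2: ⌊856/2⌋ × 605 = 428 × 605 mm
N3: ⌊605/2⌋ × 428 = 302 × 428 mm
N4: ⌊428/2⌋ × 302 = 214 × 302 mm
N5: ⌊302/2⌋ × 214 = 151 × 214 mm

151 × 214 mm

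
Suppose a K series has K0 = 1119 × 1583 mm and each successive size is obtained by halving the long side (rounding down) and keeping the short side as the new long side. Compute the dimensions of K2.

K1: ⌊1583/2⌋ × 1119 = 791 × 1119 mm
K2: ⌊1119/2⌋ × 791 = 559 × 791 mm

559 × 791 mm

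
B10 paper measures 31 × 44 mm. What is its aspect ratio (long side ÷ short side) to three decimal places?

44 / 31 = 1.419
ISO 216 targets √2 ≈ 1.414; the +0.005 deviation is from mm rounding.

1.419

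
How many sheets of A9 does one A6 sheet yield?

8

Each ISO step halves the sheet: 1 × A6 → 2 × A7 → 4 × A8 → 8 × A9
From A6 to A9 is 3 halving steps: 2^3 = 8.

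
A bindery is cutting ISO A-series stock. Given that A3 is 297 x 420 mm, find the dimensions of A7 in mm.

74 × 105 mm

A4: ⌊420/2⌋ × 297 = 210 × 297 mm
A5: ⌊297/2⌋ × 210 = 148 × 210 mm
A6: ⌊210/2⌋ × 148 = 105 × 148 mm
A7: ⌊148/2⌋ × 105 = 74 × 105 mm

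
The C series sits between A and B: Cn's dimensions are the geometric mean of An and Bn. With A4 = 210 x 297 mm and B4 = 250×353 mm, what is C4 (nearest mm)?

Short side: √(210 · 250) = √52500 ≈ 229.1 → 229 mm
Long side: √(297 · 353) = √104841 ≈ 323.8 → 324 mm

229 × 324 mm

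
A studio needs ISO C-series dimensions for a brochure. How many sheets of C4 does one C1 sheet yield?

8

Each ISO step halves the sheet: 1 × C1 → 2 × C2 → 4 × C3 → 8 × C4
From C1 to C4 is 3 halving steps: 2^3 = 8.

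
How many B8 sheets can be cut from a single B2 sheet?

64

Each ISO step halves the sheet: 1 × B2 → 2 × B3 → 4 × B4 → 8 × B5 → …
From B2 to B8 is 6 halving steps: 2^6 = 64.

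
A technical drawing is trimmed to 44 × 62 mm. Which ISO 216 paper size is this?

Aspect ratio 62/44 ≈ 1.409 — close to the ISO √2 ≈ 1.414.
In the B-series (B0 = 1000 × 1414 mm): B9 = 44 × 62 mm.

B9 (44 × 62 mm)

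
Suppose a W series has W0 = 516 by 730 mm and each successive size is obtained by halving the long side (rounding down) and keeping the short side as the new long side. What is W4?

W1: ⌊730/2⌋ × 516 = 365 × 516 mm
W2: ⌊516/2⌋ × 365 = 258 × 365 mm
W3: ⌊365/2⌋ × 258 = 182 × 258 mm
W4: ⌊258/2⌋ × 182 = 129 × 182 mm

129 × 182 mm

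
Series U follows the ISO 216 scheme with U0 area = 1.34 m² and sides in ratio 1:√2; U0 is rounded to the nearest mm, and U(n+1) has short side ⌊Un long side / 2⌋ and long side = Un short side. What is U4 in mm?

243 × 344 mm

Let U0's short side be w mm. w · w√2 = 1.34 m² = 1,340,000 mm², so w ≈ 973.4 mm and w√2 ≈ 1376.6 mm → U0 = 973 × 1377 mm.
U1: ⌊1377/2⌋ × 973 = 688 × 973 mm
U2: ⌊973/2⌋ × 688 = 486 × 688 mm
U3: ⌊688/2⌋ × 486 = 344 × 486 mm
U4: ⌊486/2⌋ × 344 = 243 × 344 mm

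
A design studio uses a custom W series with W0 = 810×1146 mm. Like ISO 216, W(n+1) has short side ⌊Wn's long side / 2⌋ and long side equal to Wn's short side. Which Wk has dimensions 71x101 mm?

W7

W0: 810 × 1146 mm
W1: 573 × 810 mm
W2: 405 × 573 mm
W3: 286 × 405 mm
W4: 202 × 286 mm
W5: 143 × 202 mm
W6: 101 × 143 mm
W7: 71 × 101 mm
W8: 50 × 71 mm
→ matches W7.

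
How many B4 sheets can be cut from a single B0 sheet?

B0 = 1000 × 1414 mm; B4 = 250 × 353 mm.
Each halving step doubles the count; 4 steps from B0 to B4.
2^4 = 16.

16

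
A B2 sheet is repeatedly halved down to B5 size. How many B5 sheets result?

8

B2 = 500 × 707 mm; B5 = 176 × 250 mm.
Each halving step doubles the count; 3 steps from B2 to B5.
2^3 = 8.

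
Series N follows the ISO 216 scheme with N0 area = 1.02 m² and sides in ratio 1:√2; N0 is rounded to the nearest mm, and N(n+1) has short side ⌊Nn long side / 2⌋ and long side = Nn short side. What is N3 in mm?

300 × 424 mm

Let N0's short side be w mm. w · w√2 = 1.02 m² = 1,020,000 mm², so w ≈ 849.3 mm and w√2 ≈ 1201.0 mm → N0 = 849 × 1201 mm.
N1: ⌊1201/2⌋ × 849 = 600 × 849 mm
N2: ⌊849/2⌋ × 600 = 424 × 600 mm
N3: ⌊600/2⌋ × 424 = 300 × 424 mm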